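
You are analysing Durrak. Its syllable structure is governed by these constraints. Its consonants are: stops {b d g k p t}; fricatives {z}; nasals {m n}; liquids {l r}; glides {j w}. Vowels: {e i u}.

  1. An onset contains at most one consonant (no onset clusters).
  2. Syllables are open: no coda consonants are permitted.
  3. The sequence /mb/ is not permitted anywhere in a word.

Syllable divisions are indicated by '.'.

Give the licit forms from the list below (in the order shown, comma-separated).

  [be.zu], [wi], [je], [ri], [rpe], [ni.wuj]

[be.zu], [wi], [je], [ri]

[be.zu] — σ1 onset /b/, coda /∅/ ok; σ2 onset /z/, coda /∅/ ok → licit
[wi] — σ1 onset /w/, coda /∅/ ok → licit
[je] — σ1 onset /j/, coda /∅/ ok → licit
[ri] — σ1 onset /r/, coda /∅/ ok → licit
[rpe] — violates constraint 1: syllable 1 onset /rp/ has 2 consonants (> 1) → illicit
[ni.wuj] — violates constraint 2: syllable 2 coda /j/ has 1 consonant (> 0) → illicit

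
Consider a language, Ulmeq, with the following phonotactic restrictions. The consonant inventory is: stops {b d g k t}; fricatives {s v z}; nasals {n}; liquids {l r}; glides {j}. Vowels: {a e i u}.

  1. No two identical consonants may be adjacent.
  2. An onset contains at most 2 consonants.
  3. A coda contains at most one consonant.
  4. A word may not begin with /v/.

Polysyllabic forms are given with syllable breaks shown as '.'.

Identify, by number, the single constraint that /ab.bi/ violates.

/ab.bi/: adjacent identical consonants /bb/.
This is a violation of constraint 1: "No two identical consonants may be adjacent."
The remaining constraints (2, 3, 4) are satisfied.

1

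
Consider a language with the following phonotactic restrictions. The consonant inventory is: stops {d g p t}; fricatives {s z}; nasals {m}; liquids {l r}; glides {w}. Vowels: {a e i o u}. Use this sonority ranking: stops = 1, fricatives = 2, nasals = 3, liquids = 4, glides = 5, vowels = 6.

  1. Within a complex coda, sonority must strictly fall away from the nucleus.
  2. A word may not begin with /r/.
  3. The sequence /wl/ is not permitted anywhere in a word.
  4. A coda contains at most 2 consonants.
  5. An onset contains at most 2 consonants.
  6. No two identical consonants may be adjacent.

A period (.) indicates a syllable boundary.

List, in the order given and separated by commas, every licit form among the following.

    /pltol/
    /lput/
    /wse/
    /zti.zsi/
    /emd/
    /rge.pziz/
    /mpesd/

/lput/, /wse/, /zti.zsi/, /emd/, /mpesd/

/pltol/ — violates constraint 5: syllable 1 onset /plt/ has 3 consonants (> 2) → illicit
/lput/ — σ1 onset /lp/ (2C), coda /t/ ok → licit
/wse/ — σ1 onset /ws/ (2C), coda /∅/ ok → licit
/zti.zsi/ — σ1 onset /zt/ (2C), coda /∅/ ok; σ2 onset /zs/ (2C), coda /∅/ ok → licit
/emd/ — σ1 onset /∅/, coda /md/ (3→1 falls) ok → licit
/rge.pziz/ — violates constraint 2: word begins with /r/ → illicit
/mpesd/ — σ1 onset /mp/ (2C), coda /sd/ (2→1 falls) ok → licit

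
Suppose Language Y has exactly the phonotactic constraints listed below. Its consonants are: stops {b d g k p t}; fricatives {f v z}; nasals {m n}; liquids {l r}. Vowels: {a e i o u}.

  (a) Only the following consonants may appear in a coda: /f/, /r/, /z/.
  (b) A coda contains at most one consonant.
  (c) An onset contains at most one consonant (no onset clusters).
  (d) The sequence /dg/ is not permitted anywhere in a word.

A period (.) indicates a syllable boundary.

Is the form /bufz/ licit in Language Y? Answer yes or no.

/bufz/ — violates constraint (b): syllable 1 coda /fz/ has 2 consonants (> 1) → illicit

no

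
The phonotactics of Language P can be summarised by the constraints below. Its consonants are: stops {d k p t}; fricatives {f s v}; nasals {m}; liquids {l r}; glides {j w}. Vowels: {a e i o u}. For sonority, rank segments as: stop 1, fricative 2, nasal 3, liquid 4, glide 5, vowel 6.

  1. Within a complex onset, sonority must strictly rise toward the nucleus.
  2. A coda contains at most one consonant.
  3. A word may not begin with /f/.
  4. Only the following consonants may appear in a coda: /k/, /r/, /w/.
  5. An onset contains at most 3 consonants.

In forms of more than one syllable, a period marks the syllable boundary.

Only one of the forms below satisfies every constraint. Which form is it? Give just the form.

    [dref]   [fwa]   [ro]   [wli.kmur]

[ro]

[dref] — violates constraint 4: syllable 1 coda contains /f/, which is not a licensed coda consonant → phonotactically illegal
[fwa] — violates constraint 3: word begins with /f/ → phonotactically illegal
[ro] — σ1 onset /r/, coda /∅/ ok → phonotactically legal
[wli.kmur] — violates constraint 1: syllable 1 onset /wl/: /w/ (glide, 5) → /l/ (liquid, 4) does not rise → phonotactically illegal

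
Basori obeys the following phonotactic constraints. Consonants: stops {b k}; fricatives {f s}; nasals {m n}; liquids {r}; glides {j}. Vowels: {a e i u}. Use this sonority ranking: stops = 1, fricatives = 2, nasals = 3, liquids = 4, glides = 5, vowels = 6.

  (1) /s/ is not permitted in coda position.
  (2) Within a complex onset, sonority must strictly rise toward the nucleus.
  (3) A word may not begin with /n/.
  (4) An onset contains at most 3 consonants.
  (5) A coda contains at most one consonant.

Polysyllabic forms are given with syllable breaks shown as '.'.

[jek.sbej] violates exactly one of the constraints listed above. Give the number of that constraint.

2

[jek.sbej]: syllable 2 onset /sb/: /s/ (fricative, 2) → /b/ (stop, 1) does not rise.
This is a violation of constraint 2: "Within a complex onset, sonority must strictly rise toward the nucleus."
The remaining constraints (1, 3, 4, 5) are satisfied.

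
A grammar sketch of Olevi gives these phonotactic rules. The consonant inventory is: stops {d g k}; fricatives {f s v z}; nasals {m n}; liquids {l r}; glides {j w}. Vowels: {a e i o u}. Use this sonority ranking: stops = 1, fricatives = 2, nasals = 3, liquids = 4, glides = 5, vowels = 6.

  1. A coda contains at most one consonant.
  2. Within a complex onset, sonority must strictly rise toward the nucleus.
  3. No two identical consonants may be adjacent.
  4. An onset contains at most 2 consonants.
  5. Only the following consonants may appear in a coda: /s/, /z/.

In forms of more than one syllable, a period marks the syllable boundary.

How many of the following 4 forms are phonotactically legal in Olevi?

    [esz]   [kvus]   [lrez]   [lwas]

[esz] — violates constraint 1: syllable 1 coda /sz/ has 2 consonants (> 1) → phonotactically illegal
[kvus] — σ1 onset /kv/ (1→2 rises), coda /s/ ok → phonotactically legal
[lrez] — violates constraint 2: syllable 1 onset /lr/: /l/ (liquid, 4) → /r/ (liquid, 4) does not rise → phonotactically illegal
[lwas] — σ1 onset /lw/ (4→5 rises), coda /s/ ok → phonotactically legal
Phonotactically legal: [kvus], [lwas] → 2.

2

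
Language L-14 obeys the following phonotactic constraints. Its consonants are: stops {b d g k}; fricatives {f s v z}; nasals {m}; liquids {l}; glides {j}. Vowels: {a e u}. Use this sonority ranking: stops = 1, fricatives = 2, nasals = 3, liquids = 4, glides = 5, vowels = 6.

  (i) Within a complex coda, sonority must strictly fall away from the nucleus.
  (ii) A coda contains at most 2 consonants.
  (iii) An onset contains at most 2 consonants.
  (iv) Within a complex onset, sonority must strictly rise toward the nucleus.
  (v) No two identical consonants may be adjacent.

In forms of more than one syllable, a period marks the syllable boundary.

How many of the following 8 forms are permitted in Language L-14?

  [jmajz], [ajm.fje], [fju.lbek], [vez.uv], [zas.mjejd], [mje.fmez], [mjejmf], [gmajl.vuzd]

[jmajz] — violates constraint (iv): syllable 1 onset /jm/: /j/ (glide, 5) → /m/ (nasal, 3) does not rise → not permitted
[ajm.fje] — σ1 onset /∅/, coda /jm/ (5→3 falls) ok; σ2 onset /fj/ (2→5 rises), coda /∅/ ok → permitted
[fju.lbek] — violates constraint (iv): syllable 2 onset /lb/: /l/ (liquid, 4) → /b/ (stop, 1) does not rise → not permitted
[vez.uv] — σ1 onset /v/, coda /z/ ok; σ2 onset /∅/, coda /v/ ok → permitted
[zas.mjejd] — σ1 onset /z/, coda /s/ ok; σ2 onset /mj/ (3→5 rises), coda /jd/ (5→1 falls) ok → permitted
[mje.fmez] — σ1 onset /mj/ (3→5 rises), coda /∅/ ok; σ2 onset /fm/ (2→3 rises), coda /z/ ok → permitted
[mjejmf] — violates constraint (ii): syllable 1 coda /jmf/ has 3 consonants (> 2) → not permitted
[gmajl.vuzd] — σ1 onset /gm/ (1→3 rises), coda /jl/ (5→4 falls) ok; σ2 onset /v/, coda /zd/ (2→1 falls) ok → permitted
Permitted: [ajm.fje], [vez.uv], [zas.mjejd], [mje.fmez], [gmajl.vuzd] → 5.

5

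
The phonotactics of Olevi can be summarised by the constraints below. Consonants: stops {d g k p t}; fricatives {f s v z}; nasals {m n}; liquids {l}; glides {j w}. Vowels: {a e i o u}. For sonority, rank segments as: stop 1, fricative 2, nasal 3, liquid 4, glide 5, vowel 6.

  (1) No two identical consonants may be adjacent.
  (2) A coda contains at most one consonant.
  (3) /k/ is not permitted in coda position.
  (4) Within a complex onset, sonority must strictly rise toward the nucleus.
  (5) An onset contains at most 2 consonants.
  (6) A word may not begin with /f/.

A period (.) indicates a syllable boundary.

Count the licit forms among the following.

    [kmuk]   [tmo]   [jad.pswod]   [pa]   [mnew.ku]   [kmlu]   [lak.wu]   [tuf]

[kmuk] — violates constraint 3: syllable 1 coda contains /k/ → illicit
[tmo] — σ1 onset /tm/ (1→3 rises), coda /∅/ ok → licit
[jad.pswod] — violates constraint 5: syllable 2 onset /psw/ has 3 consonants (> 2) → illicit
[pa] — σ1 onset /p/, coda /∅/ ok → licit
[mnew.ku] — violates constraint 4: syllable 1 onset /mn/: /m/ (nasal, 3) → /n/ (nasal, 3) does not rise → illicit
[kmlu] — violates constraint 5: syllable 1 onset /kml/ has 3 consonants (> 2) → illicit
[lak.wu] — violates constraint 3: syllable 1 coda contains /k/ → illicit
[tuf] — σ1 onset /t/, coda /f/ ok → licit
Licit: [tmo], [pa], [tuf] → 3.

3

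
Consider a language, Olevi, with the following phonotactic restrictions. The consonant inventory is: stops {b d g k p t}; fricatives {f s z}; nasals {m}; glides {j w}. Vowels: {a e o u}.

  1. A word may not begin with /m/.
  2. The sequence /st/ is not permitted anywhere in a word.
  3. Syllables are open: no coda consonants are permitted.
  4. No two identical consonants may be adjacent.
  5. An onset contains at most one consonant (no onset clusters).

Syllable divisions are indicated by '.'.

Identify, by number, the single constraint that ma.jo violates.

1

ma.jo: word begins with /m/.
This is a violation of constraint 1: "A word may not begin with /m/."
The remaining constraints (2, 3, 4, 5) are satisfied.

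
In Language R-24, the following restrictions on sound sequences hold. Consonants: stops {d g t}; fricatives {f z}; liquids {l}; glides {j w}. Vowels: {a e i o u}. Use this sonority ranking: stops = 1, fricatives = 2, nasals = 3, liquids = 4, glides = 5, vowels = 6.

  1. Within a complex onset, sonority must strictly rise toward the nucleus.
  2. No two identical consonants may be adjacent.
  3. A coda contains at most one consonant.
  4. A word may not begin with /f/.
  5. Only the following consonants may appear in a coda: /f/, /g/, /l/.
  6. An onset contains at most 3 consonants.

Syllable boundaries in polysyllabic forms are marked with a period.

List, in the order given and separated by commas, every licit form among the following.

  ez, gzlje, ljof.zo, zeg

ljof.zo, zeg

ez — violates constraint 5: syllable 1 coda contains /z/, which is not a licensed coda consonant → illicit
gzlje — violates constraint 6: syllable 1 onset /gzlj/ has 4 consonants (> 3) → illicit
ljof.zo — σ1 onset /lj/ (4→5 rises), coda /f/ ok; σ2 onset /z/, coda /∅/ ok → licit
zeg — σ1 onset /z/, coda /g/ ok → licit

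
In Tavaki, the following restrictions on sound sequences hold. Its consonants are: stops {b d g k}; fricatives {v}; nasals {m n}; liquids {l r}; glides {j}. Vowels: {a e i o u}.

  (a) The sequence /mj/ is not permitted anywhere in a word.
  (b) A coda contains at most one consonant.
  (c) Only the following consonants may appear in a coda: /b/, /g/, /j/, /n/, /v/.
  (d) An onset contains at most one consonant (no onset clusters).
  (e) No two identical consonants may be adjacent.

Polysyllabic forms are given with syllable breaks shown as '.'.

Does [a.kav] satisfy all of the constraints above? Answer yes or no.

yes

[a.kav] — σ1 onset /∅/, coda /∅/ ok; σ2 onset /k/, coda /v/ ok → well-formed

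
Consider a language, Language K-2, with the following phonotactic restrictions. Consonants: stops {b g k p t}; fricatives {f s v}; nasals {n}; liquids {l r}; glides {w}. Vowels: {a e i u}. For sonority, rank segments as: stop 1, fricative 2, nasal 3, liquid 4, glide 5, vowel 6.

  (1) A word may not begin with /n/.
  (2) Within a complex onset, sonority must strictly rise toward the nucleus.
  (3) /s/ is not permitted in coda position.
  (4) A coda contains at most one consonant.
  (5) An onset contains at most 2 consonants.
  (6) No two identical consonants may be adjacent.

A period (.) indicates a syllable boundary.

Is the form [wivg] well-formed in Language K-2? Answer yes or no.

[wivg] — violates constraint 4: syllable 1 coda /vg/ has 2 consonants (> 1) → ill-formed

no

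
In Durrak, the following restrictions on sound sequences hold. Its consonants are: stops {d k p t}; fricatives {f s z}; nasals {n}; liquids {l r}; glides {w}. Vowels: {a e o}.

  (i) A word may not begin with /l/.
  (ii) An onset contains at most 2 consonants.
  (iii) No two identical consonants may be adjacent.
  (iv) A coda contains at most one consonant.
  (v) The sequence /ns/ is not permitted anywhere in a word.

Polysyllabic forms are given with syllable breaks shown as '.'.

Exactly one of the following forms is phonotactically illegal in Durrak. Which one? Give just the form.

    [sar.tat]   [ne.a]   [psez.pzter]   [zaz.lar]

[sar.tat] — σ1 onset /s/, coda /r/ ok; σ2 onset /t/, coda /t/ ok → phonotactically legal
[ne.a] — σ1 onset /n/, coda /∅/ ok; σ2 onset /∅/, coda /∅/ ok → phonotactically legal
[psez.pzter] — violates constraint (ii): syllable 2 onset /pzt/ has 3 consonants (> 2) → phonotactically illegal
[zaz.lar] — σ1 onset /z/, coda /z/ ok; σ2 onset /l/, coda /r/ ok → phonotactically legal

[psez.pzter]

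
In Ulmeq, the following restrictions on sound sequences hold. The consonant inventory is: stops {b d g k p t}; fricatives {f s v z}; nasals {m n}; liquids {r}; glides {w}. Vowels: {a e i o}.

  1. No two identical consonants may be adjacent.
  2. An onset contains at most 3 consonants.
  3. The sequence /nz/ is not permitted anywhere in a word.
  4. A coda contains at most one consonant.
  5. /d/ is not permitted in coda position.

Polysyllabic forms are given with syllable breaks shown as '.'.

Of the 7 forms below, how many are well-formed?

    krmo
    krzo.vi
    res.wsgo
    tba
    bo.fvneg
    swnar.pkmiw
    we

7

krmo — σ1 onset /krm/ (3C), coda /∅/ ok → well-formed
krzo.vi — σ1 onset /krz/ (3C), coda /∅/ ok; σ2 onset /v/, coda /∅/ ok → well-formed
res.wsgo — σ1 onset /r/, coda /s/ ok; σ2 onset /wsg/ (3C), coda /∅/ ok → well-formed
tba — σ1 onset /tb/ (2C), coda /∅/ ok → well-formed
bo.fvneg — σ1 onset /b/, coda /∅/ ok; σ2 onset /fvn/ (3C), coda /g/ ok → well-formed
swnar.pkmiw — σ1 onset /swn/ (3C), coda /r/ ok; σ2 onset /pkm/ (3C), coda /w/ ok → well-formed
we — σ1 onset /w/, coda /∅/ ok → well-formed
Well-formed: krmo, krzo.vi, res.wsgo, tba, bo.fvneg, swnar.pkmiw, we → 7.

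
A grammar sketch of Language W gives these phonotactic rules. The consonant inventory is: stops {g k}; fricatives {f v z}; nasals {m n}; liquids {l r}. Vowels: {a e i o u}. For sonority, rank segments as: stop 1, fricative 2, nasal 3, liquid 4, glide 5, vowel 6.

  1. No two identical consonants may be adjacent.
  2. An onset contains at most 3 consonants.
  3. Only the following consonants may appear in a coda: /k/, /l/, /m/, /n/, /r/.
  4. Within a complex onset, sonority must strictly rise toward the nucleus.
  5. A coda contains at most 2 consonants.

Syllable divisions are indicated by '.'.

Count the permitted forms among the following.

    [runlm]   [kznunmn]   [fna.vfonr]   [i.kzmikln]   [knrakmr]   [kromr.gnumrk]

0

[runlm] — violates constraint 5: syllable 1 coda /nlm/ has 3 consonants (> 2) → not permitted
[kznunmn] — violates constraint 5: syllable 1 coda /nmn/ has 3 consonants (> 2) → not permitted
[fna.vfonr] — violates constraint 4: syllable 2 onset /vf/: /v/ (fricative, 2) → /f/ (fricative, 2) does not rise → not permitted
[i.kzmikln] — violates constraint 5: syllable 2 coda /kln/ has 3 consonants (> 2) → not permitted
[knrakmr] — violates constraint 5: syllable 1 coda /kmr/ has 3 consonants (> 2) → not permitted
[kromr.gnumrk] — violates constraint 5: syllable 2 coda /mrk/ has 3 consonants (> 2) → not permitted
No form is permitted → 0.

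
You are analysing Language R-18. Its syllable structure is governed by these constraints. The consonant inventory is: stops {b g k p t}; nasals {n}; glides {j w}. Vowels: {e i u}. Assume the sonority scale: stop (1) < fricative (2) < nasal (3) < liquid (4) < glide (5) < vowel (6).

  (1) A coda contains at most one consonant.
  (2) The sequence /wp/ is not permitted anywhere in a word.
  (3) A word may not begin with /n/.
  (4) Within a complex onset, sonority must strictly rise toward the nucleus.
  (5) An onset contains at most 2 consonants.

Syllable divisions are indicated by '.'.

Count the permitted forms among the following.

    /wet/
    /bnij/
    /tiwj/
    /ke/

/wet/ — σ1 onset /w/, coda /t/ ok → permitted
/bnij/ — σ1 onset /bn/ (1→3 rises), coda /j/ ok → permitted
/tiwj/ — violates constraint 1: syllable 1 coda /wj/ has 2 consonants (> 1) → not permitted
/ke/ — σ1 onset /k/, coda /∅/ ok → permitted
Permitted: /wet/, /bnij/, /ke/ → 3.

3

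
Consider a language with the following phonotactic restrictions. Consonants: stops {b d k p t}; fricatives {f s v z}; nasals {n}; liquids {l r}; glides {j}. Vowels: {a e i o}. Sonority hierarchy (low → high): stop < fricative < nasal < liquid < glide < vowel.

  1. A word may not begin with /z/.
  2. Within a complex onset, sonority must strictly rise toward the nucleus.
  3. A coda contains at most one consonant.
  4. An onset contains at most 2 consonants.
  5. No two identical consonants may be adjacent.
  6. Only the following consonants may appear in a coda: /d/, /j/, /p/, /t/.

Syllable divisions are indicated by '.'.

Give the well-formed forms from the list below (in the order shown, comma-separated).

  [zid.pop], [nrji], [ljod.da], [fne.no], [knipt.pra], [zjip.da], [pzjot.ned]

[fne.no]

[zid.pop] — violates constraint 1: word begins with /z/ → ill-formed
[nrji] — violates constraint 4: syllable 1 onset /nrj/ has 3 consonants (> 2) → ill-formed
[ljod.da] — violates constraint 5: adjacent identical consonants /dd/ → ill-formed
[fne.no] — σ1 onset /fn/ (2→3 rises), coda /∅/ ok; σ2 onset /n/, coda /∅/ ok → well-formed
[knipt.pra] — violates constraint 3: syllable 1 coda /pt/ has 2 consonants (> 1) → ill-formed
[zjip.da] — violates constraint 1: word begins with /z/ → ill-formed
[pzjot.ned] — violates constraint 4: syllable 1 onset /pzj/ has 3 consonants (> 2) → ill-formed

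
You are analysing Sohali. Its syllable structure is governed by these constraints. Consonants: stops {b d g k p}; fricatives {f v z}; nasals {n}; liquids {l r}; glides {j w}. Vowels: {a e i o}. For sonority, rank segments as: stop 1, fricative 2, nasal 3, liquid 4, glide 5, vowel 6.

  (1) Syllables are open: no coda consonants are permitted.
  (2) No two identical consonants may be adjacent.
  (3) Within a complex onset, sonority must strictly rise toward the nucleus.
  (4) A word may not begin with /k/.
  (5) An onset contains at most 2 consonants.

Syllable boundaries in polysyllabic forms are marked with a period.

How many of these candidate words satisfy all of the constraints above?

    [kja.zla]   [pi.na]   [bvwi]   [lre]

1

[kja.zla] — violates constraint 4: word begins with /k/ → phonotactically illegal
[pi.na] — σ1 onset /p/, coda /∅/ ok; σ2 onset /n/, coda /∅/ ok → phonotactically legal
[bvwi] — violates constraint 5: syllable 1 onset /bvw/ has 3 consonants (> 2) → phonotactically illegal
[lre] — violates constraint 3: syllable 1 onset /lr/: /l/ (liquid, 4) → /r/ (liquid, 4) does not rise → phonotactically illegal
Phonotactically legal: [pi.na] → 1.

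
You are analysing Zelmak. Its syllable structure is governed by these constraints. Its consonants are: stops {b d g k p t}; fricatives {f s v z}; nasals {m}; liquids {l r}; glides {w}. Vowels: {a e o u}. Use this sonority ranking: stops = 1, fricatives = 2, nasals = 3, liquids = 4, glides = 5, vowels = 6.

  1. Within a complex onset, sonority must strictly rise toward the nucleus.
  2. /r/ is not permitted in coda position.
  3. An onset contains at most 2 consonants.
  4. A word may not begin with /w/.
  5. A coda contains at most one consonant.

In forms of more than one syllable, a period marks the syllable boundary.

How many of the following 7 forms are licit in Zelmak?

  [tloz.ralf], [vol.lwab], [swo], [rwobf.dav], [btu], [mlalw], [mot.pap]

[tloz.ralf] — violates constraint 5: syllable 2 coda /lf/ has 2 consonants (> 1) → illicit
[vol.lwab] — σ1 onset /v/, coda /l/ ok; σ2 onset /lw/ (4→5 rises), coda /b/ ok → licit
[swo] — σ1 onset /sw/ (2→5 rises), coda /∅/ ok → licit
[rwobf.dav] — violates constraint 5: syllable 1 coda /bf/ has 2 consonants (> 1) → illicit
[btu] — violates constraint 1: syllable 1 onset /bt/: /b/ (stop, 1) → /t/ (stop, 1) does not rise → illicit
[mlalw] — violates constraint 5: syllable 1 coda /lw/ has 2 consonants (> 1) → illicit
[mot.pap] — σ1 onset /m/, coda /t/ ok; σ2 onset /p/, coda /p/ ok → licit
Licit: [vol.lwab], [swo], [mot.pap] → 3.

3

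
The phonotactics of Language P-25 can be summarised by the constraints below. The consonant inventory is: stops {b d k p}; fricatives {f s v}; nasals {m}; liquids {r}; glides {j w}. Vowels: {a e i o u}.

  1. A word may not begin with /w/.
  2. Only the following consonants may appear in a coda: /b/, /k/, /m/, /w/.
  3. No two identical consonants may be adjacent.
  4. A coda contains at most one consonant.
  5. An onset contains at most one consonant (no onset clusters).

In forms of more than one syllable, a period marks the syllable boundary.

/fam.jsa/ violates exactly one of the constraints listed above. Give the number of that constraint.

/fam.jsa/: syllable 2 onset /js/ has 2 consonants (> 1).
This is a violation of constraint 5: "An onset contains at most one consonant (no onset clusters)."
The remaining constraints (1, 2, 3, 4) are satisfied.

5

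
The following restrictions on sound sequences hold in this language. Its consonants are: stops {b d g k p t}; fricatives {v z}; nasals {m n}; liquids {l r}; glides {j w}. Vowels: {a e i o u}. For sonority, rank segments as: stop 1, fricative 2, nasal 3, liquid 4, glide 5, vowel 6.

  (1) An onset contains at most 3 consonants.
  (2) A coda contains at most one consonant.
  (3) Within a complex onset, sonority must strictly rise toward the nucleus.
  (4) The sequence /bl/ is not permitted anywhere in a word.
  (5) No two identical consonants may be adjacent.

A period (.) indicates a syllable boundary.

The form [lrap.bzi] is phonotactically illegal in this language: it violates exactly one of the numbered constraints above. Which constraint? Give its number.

[lrap.bzi]: syllable 1 onset /lr/: /l/ (liquid, 4) → /r/ (liquid, 4) does not rise.
This is a violation of constraint 3: "Within a complex onset, sonority must strictly rise toward the nucleus."
The remaining constraints (1, 2, 4, 5) are satisfied.

3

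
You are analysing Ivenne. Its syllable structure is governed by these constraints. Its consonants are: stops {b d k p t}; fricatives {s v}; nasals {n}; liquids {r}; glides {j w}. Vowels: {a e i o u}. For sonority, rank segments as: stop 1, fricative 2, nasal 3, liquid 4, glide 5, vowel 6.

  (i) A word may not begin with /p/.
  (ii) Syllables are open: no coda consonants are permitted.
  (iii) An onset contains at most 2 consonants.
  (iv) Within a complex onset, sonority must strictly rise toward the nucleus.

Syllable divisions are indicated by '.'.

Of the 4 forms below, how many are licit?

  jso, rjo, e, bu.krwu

jso — violates constraint (iv): syllable 1 onset /js/: /j/ (glide, 5) → /s/ (fricative, 2) does not rise → illicit
rjo — σ1 onset /rj/ (4→5 rises), coda /∅/ ok → licit
e — σ1 onset /∅/, coda /∅/ ok → licit
bu.krwu — violates constraint (iii): syllable 2 onset /krw/ has 3 consonants (> 2) → illicit
Licit: rjo, e → 2.

2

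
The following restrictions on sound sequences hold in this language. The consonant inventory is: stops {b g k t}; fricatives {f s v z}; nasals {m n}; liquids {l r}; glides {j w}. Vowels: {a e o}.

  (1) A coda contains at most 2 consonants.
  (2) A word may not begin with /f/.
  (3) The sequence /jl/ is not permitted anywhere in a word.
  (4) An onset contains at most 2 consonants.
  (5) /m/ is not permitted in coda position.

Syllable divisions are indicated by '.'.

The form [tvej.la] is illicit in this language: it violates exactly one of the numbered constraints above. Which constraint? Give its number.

[tvej.la]: contains banned sequence /jl/.
This is a violation of constraint 3: "The sequence /jl/ is not permitted anywhere in a word."
The remaining constraints (1, 2, 4, 5) are satisfied.

3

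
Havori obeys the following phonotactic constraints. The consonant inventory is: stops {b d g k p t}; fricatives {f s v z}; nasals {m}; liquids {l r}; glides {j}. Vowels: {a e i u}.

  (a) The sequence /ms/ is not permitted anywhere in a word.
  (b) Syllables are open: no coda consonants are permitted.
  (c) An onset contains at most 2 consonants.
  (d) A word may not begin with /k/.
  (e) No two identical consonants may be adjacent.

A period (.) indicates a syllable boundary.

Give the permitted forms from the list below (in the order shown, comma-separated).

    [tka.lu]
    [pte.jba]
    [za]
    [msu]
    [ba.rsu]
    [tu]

[tka.lu] — σ1 onset /tk/ (2C), coda /∅/ ok; σ2 onset /l/, coda /∅/ ok → permitted
[pte.jba] — σ1 onset /pt/ (2C), coda /∅/ ok; σ2 onset /jb/ (2C), coda /∅/ ok → permitted
[za] — σ1 onset /z/, coda /∅/ ok → permitted
[msu] — violates constraint (a): contains banned sequence /ms/ → not permitted
[ba.rsu] — σ1 onset /b/, coda /∅/ ok; σ2 onset /rs/ (2C), coda /∅/ ok → permitted
[tu] — σ1 onset /t/, coda /∅/ ok → permitted

[tka.lu], [pte.jba], [za], [ba.rsu], [tu]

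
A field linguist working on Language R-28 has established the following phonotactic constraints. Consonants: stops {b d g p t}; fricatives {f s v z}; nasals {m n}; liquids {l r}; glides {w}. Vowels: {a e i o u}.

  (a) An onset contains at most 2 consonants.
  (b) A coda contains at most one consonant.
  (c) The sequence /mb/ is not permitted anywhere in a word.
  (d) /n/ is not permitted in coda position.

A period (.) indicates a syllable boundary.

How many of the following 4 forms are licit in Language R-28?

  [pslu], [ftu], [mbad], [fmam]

2

[pslu] — violates constraint (a): syllable 1 onset /psl/ has 3 consonants (> 2) → illicit
[ftu] — σ1 onset /ft/ (2C), coda /∅/ ok → licit
[mbad] — violates constraint (c): contains banned sequence /mb/ → illicit
[fmam] — σ1 onset /fm/ (2C), coda /m/ ok → licit
Licit: [ftu], [fmam] → 2.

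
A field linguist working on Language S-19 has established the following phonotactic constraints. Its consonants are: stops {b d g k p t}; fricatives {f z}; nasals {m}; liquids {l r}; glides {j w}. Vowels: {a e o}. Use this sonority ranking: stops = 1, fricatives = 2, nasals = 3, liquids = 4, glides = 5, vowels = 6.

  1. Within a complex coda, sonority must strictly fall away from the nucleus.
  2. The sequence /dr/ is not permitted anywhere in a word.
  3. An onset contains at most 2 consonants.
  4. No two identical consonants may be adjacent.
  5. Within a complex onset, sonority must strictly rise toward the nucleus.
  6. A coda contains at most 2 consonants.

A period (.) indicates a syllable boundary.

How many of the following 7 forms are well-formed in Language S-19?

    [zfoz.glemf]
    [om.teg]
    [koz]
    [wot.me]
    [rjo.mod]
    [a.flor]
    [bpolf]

5

[zfoz.glemf] — violates constraint 5: syllable 1 onset /zf/: /z/ (fricative, 2) → /f/ (fricative, 2) does not rise → ill-formed
[om.teg] — σ1 onset /∅/, coda /m/ ok; σ2 onset /t/, coda /g/ ok → well-formed
[koz] — σ1 onset /k/, coda /z/ ok → well-formed
[wot.me] — σ1 onset /w/, coda /t/ ok; σ2 onset /m/, coda /∅/ ok → well-formed
[rjo.mod] — σ1 onset /rj/ (4→5 rises), coda /∅/ ok; σ2 onset /m/, coda /d/ ok → well-formed
[a.flor] — σ1 onset /∅/, coda /∅/ ok; σ2 onset /fl/ (2→4 rises), coda /r/ ok → well-formed
[bpolf] — violates constraint 5: syllable 1 onset /bp/: /b/ (stop, 1) → /p/ (stop, 1) does not rise → ill-formed
Well-formed: [om.teg], [koz], [wot.me], [rjo.mod], [a.flor] → 5.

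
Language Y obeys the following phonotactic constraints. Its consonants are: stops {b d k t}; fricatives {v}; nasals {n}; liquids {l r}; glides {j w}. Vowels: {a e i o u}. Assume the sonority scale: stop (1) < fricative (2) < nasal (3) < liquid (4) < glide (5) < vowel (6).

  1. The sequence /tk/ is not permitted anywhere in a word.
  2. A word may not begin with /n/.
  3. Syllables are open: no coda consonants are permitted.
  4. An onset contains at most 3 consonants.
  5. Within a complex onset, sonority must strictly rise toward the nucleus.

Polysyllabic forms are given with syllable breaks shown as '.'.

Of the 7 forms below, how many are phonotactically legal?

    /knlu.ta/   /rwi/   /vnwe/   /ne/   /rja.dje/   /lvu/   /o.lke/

4

/knlu.ta/ — σ1 onset /knl/ (1→3→4 rises), coda /∅/ ok; σ2 onset /t/, coda /∅/ ok → phonotactically legal
/rwi/ — σ1 onset /rw/ (4→5 rises), coda /∅/ ok → phonotactically legal
/vnwe/ — σ1 onset /vnw/ (2→3→5 rises), coda /∅/ ok → phonotactically legal
/ne/ — violates constraint 2: word begins with /n/ → phonotactically illegal
/rja.dje/ — σ1 onset /rj/ (4→5 rises), coda /∅/ ok; σ2 onset /dj/ (1→5 rises), coda /∅/ ok → phonotactically legal
/lvu/ — violates constraint 5: syllable 1 onset /lv/: /l/ (liquid, 4) → /v/ (fricative, 2) does not rise → phonotactically illegal
/o.lke/ — violates constraint 5: syllable 2 onset /lk/: /l/ (liquid, 4) → /k/ (stop, 1) does not rise → phonotactically illegal
Phonotactically legal: /knlu.ta/, /rwi/, /vnwe/, /rja.dje/ → 4.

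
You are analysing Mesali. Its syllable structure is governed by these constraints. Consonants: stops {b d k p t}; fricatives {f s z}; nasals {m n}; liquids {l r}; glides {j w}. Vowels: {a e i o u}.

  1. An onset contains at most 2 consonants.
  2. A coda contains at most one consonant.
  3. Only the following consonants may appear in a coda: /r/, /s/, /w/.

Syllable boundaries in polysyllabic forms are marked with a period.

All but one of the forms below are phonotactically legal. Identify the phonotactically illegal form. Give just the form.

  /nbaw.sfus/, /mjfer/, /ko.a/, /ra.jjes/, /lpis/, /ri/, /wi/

/nbaw.sfus/ — σ1 onset /nb/ (2C), coda /w/ ok; σ2 onset /sf/ (2C), coda /s/ ok → phonotactically legal
/mjfer/ — violates constraint 1: syllable 1 onset /mjf/ has 3 consonants (> 2) → phonotactically illegal
/ko.a/ — σ1 onset /k/, coda /∅/ ok; σ2 onset /∅/, coda /∅/ ok → phonotactically legal
/ra.jjes/ — σ1 onset /r/, coda /∅/ ok; σ2 onset /jj/ (2C), coda /s/ ok → phonotactically legal
/lpis/ — σ1 onset /lp/ (2C), coda /s/ ok → phonotactically legal
/ri/ — σ1 onset /r/, coda /∅/ ok → phonotactically legal
/wi/ — σ1 onset /w/, coda /∅/ ok → phonotactically legal

/mjfer/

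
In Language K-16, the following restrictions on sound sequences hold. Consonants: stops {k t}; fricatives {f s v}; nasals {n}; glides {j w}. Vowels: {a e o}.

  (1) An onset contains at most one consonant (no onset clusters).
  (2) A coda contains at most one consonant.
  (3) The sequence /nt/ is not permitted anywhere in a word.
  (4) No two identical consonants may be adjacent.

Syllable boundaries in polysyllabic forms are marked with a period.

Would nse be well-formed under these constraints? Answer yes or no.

nse — violates constraint 1: syllable 1 onset /ns/ has 2 consonants (> 1) → ill-formed

no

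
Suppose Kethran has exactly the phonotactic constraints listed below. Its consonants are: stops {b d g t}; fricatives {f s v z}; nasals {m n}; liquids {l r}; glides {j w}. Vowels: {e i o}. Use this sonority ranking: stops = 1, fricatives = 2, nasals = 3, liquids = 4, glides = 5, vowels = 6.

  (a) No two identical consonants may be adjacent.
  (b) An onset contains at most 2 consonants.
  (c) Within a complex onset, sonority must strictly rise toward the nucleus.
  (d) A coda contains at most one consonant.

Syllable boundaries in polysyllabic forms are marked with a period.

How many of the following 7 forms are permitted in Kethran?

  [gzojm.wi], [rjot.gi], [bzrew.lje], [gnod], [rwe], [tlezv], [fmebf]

[gzojm.wi] — violates constraint (d): syllable 1 coda /jm/ has 2 consonants (> 1) → not permitted
[rjot.gi] — σ1 onset /rj/ (4→5 rises), coda /t/ ok; σ2 onset /g/, coda /∅/ ok → permitted
[bzrew.lje] — violates constraint (b): syllable 1 onset /bzr/ has 3 consonants (> 2) → not permitted
[gnod] — σ1 onset /gn/ (1→3 rises), coda /d/ ok → permitted
[rwe] — σ1 onset /rw/ (4→5 rises), coda /∅/ ok → permitted
[tlezv] — violates constraint (d): syllable 1 coda /zv/ has 2 consonants (> 1) → not permitted
[fmebf] — violates constraint (d): syllable 1 coda /bf/ has 2 consonants (> 1) → not permitted
Permitted: [rjot.gi], [gnod], [rwe] → 3.

3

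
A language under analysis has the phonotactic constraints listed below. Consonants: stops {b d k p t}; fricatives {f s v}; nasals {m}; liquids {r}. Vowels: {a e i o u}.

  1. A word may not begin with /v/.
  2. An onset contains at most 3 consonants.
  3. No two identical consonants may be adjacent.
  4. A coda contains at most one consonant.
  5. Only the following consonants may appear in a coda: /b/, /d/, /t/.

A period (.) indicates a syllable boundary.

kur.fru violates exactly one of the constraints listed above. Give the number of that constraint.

5

kur.fru: syllable 1 coda contains /r/, which is not a licensed coda consonant.
This is a violation of constraint 5: "Only the following consonants may appear in a coda: /b/, /d/, /t/."
The remaining constraints (1, 2, 3, 4) are satisfied.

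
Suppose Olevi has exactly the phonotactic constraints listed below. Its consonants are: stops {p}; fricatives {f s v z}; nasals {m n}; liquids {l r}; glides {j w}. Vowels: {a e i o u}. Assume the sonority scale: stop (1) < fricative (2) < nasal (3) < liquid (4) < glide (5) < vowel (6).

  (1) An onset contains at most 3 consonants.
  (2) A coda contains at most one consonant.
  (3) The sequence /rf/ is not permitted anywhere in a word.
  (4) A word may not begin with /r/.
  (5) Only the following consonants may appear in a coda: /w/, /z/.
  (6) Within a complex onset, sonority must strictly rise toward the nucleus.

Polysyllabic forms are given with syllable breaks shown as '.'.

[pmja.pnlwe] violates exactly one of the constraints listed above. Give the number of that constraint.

[pmja.pnlwe]: syllable 2 onset /pnlw/ has 4 consonants (> 3).
This is a violation of constraint 1: "An onset contains at most 3 consonants."
The remaining constraints (2, 3, 4, 5, 6) are satisfied.

1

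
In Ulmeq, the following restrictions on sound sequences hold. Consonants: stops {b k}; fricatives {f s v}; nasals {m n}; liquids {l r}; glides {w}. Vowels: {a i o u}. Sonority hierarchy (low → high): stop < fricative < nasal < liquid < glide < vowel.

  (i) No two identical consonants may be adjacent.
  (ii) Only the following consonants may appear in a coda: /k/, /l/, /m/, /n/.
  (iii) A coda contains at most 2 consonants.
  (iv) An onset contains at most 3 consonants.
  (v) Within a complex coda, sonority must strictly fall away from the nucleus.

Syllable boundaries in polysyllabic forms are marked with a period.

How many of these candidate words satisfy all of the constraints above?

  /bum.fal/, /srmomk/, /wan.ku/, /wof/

3

/bum.fal/ — σ1 onset /b/, coda /m/ ok; σ2 onset /f/, coda /l/ ok → permitted
/srmomk/ — σ1 onset /srm/ (3C), coda /mk/ (3→1 falls) ok → permitted
/wan.ku/ — σ1 onset /w/, coda /n/ ok; σ2 onset /k/, coda /∅/ ok → permitted
/wof/ — violates constraint (ii): syllable 1 coda contains /f/, which is not a licensed coda consonant → not permitted
Permitted: /bum.fal/, /srmomk/, /wan.ku/ → 3.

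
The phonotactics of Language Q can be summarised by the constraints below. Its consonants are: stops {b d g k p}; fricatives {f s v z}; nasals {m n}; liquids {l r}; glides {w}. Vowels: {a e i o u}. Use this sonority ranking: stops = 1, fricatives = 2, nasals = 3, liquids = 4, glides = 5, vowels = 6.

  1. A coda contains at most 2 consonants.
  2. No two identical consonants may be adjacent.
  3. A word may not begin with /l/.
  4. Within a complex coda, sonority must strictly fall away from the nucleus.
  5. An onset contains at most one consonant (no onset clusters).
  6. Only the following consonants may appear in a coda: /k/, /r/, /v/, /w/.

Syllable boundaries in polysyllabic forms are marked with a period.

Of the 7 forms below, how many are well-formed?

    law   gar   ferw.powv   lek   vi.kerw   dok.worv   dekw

law — violates constraint 3: word begins with /l/ → ill-formed
gar — σ1 onset /g/, coda /r/ ok → well-formed
ferw.powv — violates constraint 4: syllable 1 coda /rw/: /r/ (liquid, 4) → /w/ (glide, 5) does not fall → ill-formed
lek — violates constraint 3: word begins with /l/ → ill-formed
vi.kerw — violates constraint 4: syllable 2 coda /rw/: /r/ (liquid, 4) → /w/ (glide, 5) does not fall → ill-formed
dok.worv — σ1 onset /d/, coda /k/ ok; σ2 onset /w/, coda /rv/ (4→2 falls) ok → well-formed
dekw — violates constraint 4: syllable 1 coda /kw/: /k/ (stop, 1) → /w/ (glide, 5) does not fall → ill-formed
Well-formed: gar, dok.worv → 2.

2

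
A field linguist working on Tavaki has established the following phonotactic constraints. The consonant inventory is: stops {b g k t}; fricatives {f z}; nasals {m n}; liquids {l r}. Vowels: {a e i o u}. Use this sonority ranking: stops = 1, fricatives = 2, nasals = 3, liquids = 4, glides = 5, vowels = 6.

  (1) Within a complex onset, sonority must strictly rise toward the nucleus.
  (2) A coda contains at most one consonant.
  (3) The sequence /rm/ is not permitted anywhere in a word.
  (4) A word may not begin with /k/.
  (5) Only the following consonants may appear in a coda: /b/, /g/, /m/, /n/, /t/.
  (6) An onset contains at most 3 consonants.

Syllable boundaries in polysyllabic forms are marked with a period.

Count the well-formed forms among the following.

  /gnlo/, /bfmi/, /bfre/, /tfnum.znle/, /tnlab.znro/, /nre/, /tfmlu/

6

/gnlo/ — σ1 onset /gnl/ (1→3→4 rises), coda /∅/ ok → well-formed
/bfmi/ — σ1 onset /bfm/ (1→2→3 rises), coda /∅/ ok → well-formed
/bfre/ — σ1 onset /bfr/ (1→2→4 rises), coda /∅/ ok → well-formed
/tfnum.znle/ — σ1 onset /tfn/ (1→2→3 rises), coda /m/ ok; σ2 onset /znl/ (2→3→4 rises), coda /∅/ ok → well-formed
/tnlab.znro/ — σ1 onset /tnl/ (1→3→4 rises), coda /b/ ok; σ2 onset /znr/ (2→3→4 rises), coda /∅/ ok → well-formed
/nre/ — σ1 onset /nr/ (3→4 rises), coda /∅/ ok → well-formed
/tfmlu/ — violates constraint 6: syllable 1 onset /tfml/ has 4 consonants (> 3) → ill-formed
Well-formed: /gnlo/, /bfmi/, /bfre/, /tfnum.znle/, /tnlab.znro/, /nre/ → 6.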